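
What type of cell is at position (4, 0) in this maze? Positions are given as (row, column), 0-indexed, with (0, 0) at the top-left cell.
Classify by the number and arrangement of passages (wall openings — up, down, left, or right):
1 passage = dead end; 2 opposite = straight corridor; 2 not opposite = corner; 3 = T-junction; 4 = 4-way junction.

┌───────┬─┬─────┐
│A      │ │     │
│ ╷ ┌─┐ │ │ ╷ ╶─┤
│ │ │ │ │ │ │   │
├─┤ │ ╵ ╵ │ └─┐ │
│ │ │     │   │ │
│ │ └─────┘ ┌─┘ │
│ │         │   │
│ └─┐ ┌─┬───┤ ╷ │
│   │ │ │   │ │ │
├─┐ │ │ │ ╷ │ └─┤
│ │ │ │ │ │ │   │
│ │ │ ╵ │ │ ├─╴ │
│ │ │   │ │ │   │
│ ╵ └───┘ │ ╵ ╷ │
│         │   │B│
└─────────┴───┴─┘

Checking cell at (4, 0):
Number of passages: 2
Cell type: corner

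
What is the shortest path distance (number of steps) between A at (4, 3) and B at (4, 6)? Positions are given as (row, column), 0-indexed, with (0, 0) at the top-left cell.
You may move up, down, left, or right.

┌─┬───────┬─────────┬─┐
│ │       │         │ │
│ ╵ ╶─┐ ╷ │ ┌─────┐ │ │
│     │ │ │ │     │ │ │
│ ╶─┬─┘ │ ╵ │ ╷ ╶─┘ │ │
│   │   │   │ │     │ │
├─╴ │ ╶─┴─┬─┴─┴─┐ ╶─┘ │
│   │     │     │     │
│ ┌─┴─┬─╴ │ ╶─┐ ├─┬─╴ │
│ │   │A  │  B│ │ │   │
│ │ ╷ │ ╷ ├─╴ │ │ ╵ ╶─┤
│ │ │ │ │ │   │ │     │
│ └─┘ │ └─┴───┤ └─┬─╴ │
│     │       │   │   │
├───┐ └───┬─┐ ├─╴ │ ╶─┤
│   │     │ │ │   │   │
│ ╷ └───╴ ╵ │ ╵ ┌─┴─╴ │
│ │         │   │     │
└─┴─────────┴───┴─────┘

Finding path from (4, 3) to (4, 6):
Path: (4,3) → (5,3) → (6,3) → (6,4) → (6,5) → (6,6) → (7,6) → (8,6) → (8,7) → (7,7) → (7,8) → (6,8) → (6,7) → (5,7) → (4,7) → (3,7) → (3,6) → (3,5) → (4,5) → (4,6)
Distance: 19 steps

Solution:

┌─┬───────┬─────────┬─┐
│ │       │         │ │
│ ╵ ╶─┐ ╷ │ ┌─────┐ │ │
│     │ │ │ │     │ │ │
│ ╶─┬─┘ │ ╵ │ ╷ ╶─┘ │ │
│   │   │   │ │     │ │
├─╴ │ ╶─┴─┬─┴─┴─┐ ╶─┘ │
│   │     │↓ ← ↰│     │
│ ┌─┴─┬─╴ │ ╶─┐ ├─┬─╴ │
│ │   │A  │↳ B│↑│ │   │
│ │ ╷ │ ╷ ├─╴ │ │ ╵ ╶─┤
│ │ │ │↓│ │   │↑│     │
│ └─┘ │ └─┴───┤ └─┬─╴ │
│     │↳ → → ↓│↑ ↰│   │
├───┐ └───┬─┐ ├─╴ │ ╶─┤
│   │     │ │↓│↱ ↑│   │
│ ╷ └───╴ ╵ │ ╵ ┌─┴─╴ │
│ │         │↳ ↑│     │
└─┴─────────┴───┴─────┘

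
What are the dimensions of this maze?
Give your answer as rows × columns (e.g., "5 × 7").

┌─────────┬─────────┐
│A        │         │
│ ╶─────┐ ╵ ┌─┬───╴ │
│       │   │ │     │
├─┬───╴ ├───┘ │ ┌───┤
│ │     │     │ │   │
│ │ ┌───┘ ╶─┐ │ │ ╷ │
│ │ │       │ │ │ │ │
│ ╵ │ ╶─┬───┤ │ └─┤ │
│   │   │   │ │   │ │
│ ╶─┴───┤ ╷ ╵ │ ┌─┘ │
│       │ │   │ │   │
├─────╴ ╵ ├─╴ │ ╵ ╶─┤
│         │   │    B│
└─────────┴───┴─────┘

Counting the maze dimensions:
Rows (vertical): 7
Columns (horizontal): 10
Dimensions: 7 × 10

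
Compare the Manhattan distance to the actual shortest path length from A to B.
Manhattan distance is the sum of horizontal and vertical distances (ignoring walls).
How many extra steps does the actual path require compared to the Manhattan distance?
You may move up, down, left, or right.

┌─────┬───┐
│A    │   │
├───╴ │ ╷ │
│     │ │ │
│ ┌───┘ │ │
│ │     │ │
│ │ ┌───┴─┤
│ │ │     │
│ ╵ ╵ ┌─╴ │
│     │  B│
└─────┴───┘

Manhattan distance: |4 - 0| + |4 - 0| = 8
Actual path length: 14
Extra steps: 14 - 8 = 6

Solution:

┌─────┬───┐
│A → ↓│   │
├───╴ │ ╷ │
│↓ ← ↲│ │ │
│ ┌───┘ │ │
│↓│     │ │
│ │ ┌───┴─┤
│↓│ │↱ → ↓│
│ ╵ ╵ ┌─╴ │
│↳ → ↑│  B│
└─────┴───┘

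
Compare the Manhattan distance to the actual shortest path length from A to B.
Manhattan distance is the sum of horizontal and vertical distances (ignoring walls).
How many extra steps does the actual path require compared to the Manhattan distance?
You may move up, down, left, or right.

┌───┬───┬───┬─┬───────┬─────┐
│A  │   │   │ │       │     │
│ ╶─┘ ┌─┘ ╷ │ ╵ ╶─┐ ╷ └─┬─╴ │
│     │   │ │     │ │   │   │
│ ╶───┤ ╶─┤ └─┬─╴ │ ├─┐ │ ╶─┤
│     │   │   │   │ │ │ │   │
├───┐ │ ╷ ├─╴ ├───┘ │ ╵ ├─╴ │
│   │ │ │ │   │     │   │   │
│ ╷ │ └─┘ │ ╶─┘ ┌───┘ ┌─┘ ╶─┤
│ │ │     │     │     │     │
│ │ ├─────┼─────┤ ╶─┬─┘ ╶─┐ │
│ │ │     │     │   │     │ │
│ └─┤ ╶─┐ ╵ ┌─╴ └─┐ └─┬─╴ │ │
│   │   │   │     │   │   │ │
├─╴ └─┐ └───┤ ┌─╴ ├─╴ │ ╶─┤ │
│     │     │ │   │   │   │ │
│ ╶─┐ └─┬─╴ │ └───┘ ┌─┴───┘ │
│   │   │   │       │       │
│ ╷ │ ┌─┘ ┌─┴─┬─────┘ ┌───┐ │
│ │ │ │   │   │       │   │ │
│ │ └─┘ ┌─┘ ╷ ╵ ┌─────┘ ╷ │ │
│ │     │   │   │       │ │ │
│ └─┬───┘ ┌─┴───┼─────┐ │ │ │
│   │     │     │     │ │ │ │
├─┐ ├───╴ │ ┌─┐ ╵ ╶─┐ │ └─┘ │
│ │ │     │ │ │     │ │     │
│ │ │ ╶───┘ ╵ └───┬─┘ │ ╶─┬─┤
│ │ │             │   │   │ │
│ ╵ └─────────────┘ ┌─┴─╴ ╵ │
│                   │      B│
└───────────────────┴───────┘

Manhattan distance: |14 - 0| + |13 - 0| = 27
Actual path length: 133
Extra steps: 133 - 27 = 106

Solution:

┌───┬───┬───┬─┬───────┬─────┐
│A  │   │↱ ↓│ │    ↱ ↓│     │
│ ╶─┘ ┌─┘ ╷ │ ╵ ╶─┐ ╷ └─┬─╴ │
│↓    │↱ ↑│↓│     │↑│↳ ↓│   │
│ ╶───┤ ╶─┤ └─┬─╴ │ ├─┐ │ ╶─┤
│↳ → ↓│↑ ↰│↳ ↓│   │↑│ │↓│   │
├───┐ │ ╷ ├─╴ ├───┘ │ ╵ ├─╴ │
│   │↓│ │↑│↓ ↲│↱ → ↑│↓ ↲│   │
│ ╷ │ └─┘ │ ╶─┘ ┌───┘ ┌─┘ ╶─┤
│ │ │↳ → ↑│↳ → ↑│↓ ← ↲│     │
│ │ ├─────┼─────┤ ╶─┬─┘ ╶─┐ │
│ │ │↓ ← ↰│↓ ← ↰│↳ ↓│     │ │
│ └─┤ ╶─┐ ╵ ┌─╴ └─┐ └─┬─╴ │ │
│   │↳ ↓│↑ ↲│↱ ↑  │↳ ↓│   │ │
├─╴ └─┐ └───┤ ┌─╴ ├─╴ │ ╶─┤ │
│     │↳ → ↓│↑│   │↓ ↲│   │ │
│ ╶─┐ └─┬─╴ │ └───┘ ┌─┴───┘ │
│↓ ↰│   │↓ ↲│↑ ← ← ↲│↱ → → ↓│
│ ╷ │ ┌─┘ ┌─┴─┬─────┘ ┌───┐ │
│↓│↑│ │↓ ↲│↱ ↓│↱ → → ↑│   │↓│
│ │ └─┘ ┌─┘ ╷ ╵ ┌─────┘ ╷ │ │
│↓│↑ ← ↲│↱ ↑│↳ ↑│       │ │↓│
│ └─┬───┘ ┌─┴───┼─────┐ │ │ │
│↳ ↓│    ↑│↓ ← ↰│↓ ← ↰│ │ │↓│
├─┐ ├───╴ │ ┌─┐ ╵ ╶─┐ │ └─┘ │
│ │↓│↱ → ↑│↓│ │↑ ↲  │↑│↓ ← ↲│
│ │ │ ╶───┘ ╵ └───┬─┘ │ ╶─┬─┤
│ │↓│↑ ← ← ↲      │↱ ↑│↳ ↓│ │
│ ╵ └─────────────┘ ┌─┴─╴ ╵ │
│  ↳ → → → → → → → ↑│    ↳ B│
└───────────────────┴───────┘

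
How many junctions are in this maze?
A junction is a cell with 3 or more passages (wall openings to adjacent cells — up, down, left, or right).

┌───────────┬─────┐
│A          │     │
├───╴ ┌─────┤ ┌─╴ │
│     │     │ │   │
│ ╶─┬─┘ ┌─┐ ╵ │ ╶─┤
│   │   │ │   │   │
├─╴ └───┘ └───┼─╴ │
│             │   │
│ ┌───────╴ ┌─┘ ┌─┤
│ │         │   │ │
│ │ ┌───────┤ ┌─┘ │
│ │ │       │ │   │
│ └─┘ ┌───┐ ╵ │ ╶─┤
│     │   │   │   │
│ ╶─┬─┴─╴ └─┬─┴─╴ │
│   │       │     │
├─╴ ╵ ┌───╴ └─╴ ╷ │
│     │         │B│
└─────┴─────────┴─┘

Checking each cell for number of passages:

Junctions found (3+ passages):
  (0, 2): 3 passages
  (3, 1): 3 passages
  (3, 4): 3 passages
  (3, 5): 3 passages
  (6, 0): 3 passages
  (7, 4): 3 passages
  (7, 7): 3 passages
  (7, 8): 3 passages
  (8, 1): 3 passages
  (8, 5): 3 passages
Total junctions: 10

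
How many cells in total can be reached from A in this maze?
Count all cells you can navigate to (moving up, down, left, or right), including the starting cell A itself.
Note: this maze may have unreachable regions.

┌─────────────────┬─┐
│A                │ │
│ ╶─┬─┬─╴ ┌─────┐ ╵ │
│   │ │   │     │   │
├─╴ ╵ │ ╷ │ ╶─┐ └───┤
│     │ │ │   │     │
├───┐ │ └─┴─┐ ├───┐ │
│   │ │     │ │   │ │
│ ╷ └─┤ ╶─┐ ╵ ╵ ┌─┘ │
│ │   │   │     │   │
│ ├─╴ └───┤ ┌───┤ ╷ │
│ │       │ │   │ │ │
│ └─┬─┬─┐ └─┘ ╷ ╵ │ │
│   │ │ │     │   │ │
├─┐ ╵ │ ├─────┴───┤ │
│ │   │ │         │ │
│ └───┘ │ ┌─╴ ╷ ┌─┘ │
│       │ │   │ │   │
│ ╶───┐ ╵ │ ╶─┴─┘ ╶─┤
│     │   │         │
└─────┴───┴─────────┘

Using BFS/flood-fill to find all reachable cells from A:
Maze size: 10 × 10 = 100 total cells
All cells are reachable — the maze is fully connected.
Reachable cells: 100

Reachable region (· marks reachable cells):

┌─────────────────┬─┐
│A · · · · · · · ·│·│
│ ╶─┬─┬─╴ ┌─────┐ ╵ │
│· ·│·│· ·│· · ·│· ·│
├─╴ ╵ │ ╷ │ ╶─┐ └───┤
│· · ·│·│·│· ·│· · ·│
├───┐ │ └─┴─┐ ├───┐ │
│· ·│·│· · ·│·│· ·│·│
│ ╷ └─┤ ╶─┐ ╵ ╵ ┌─┘ │
│·│· ·│· ·│· · ·│· ·│
│ ├─╴ └───┤ ┌───┤ ╷ │
│·│· · · ·│·│· ·│·│·│
│ └─┬─┬─┐ └─┘ ╷ ╵ │ │
│· ·│·│·│· · ·│· ·│·│
├─┐ ╵ │ ├─────┴───┤ │
│·│· ·│·│· · · · ·│·│
│ └───┘ │ ┌─╴ ╷ ┌─┘ │
│· · · ·│·│· ·│·│· ·│
│ ╶───┐ ╵ │ ╶─┴─┘ ╶─┤
│· · ·│· ·│· · · · ·│
└─────┴───┴─────────┘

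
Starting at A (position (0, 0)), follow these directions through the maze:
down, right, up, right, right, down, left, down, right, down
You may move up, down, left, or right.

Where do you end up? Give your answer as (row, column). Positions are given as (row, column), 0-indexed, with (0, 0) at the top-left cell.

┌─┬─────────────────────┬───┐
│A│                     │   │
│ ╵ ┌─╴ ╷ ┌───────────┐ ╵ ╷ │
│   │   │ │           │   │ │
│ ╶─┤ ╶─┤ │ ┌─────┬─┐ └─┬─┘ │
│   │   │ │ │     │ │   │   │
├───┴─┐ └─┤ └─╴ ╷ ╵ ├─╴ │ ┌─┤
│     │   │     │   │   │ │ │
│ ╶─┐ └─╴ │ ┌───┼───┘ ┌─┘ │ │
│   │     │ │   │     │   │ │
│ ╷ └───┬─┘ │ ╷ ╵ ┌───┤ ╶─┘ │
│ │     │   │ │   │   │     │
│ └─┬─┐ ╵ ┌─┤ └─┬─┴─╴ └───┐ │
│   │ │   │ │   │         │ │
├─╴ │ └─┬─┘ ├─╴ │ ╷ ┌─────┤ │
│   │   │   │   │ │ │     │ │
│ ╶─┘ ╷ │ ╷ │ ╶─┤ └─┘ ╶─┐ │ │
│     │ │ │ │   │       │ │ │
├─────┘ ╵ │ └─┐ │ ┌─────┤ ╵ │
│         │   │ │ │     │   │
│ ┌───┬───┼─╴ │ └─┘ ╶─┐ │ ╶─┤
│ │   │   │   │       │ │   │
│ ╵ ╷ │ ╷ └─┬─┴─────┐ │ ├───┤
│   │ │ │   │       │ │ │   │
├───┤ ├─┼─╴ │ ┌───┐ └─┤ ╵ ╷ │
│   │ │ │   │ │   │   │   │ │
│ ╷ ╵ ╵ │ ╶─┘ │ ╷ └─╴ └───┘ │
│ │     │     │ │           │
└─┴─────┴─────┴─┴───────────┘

Following directions step by step:
Start: (0, 0)
  down: (0, 0) → (1, 0)
  right: (1, 0) → (1, 1)
  up: (1, 1) → (0, 1)
  right: (0, 1) → (0, 2)
  right: (0, 2) → (0, 3)
  down: (0, 3) → (1, 3)
  left: (1, 3) → (1, 2)
  down: (1, 2) → (2, 2)
  right: (2, 2) → (2, 3)
  down: (2, 3) → (3, 3)
Final position: (3, 3)

Path taken:

┌─┬─────────────────────┬───┐
│A│↱ → ↓                │   │
│ ╵ ┌─╴ ╷ ┌───────────┐ ╵ ╷ │
│↳ ↑│↓ ↲│ │           │   │ │
│ ╶─┤ ╶─┤ │ ┌─────┬─┐ └─┬─┘ │
│   │↳ ↓│ │ │     │ │   │   │
├───┴─┐ └─┤ └─╴ ╷ ╵ ├─╴ │ ┌─┤
│     │B  │     │   │   │ │ │
│ ╶─┐ └─╴ │ ┌───┼───┘ ┌─┘ │ │
│   │     │ │   │     │   │ │
│ ╷ └───┬─┘ │ ╷ ╵ ┌───┤ ╶─┘ │
│ │     │   │ │   │   │     │
│ └─┬─┐ ╵ ┌─┤ └─┬─┴─╴ └───┐ │
│   │ │   │ │   │         │ │
├─╴ │ └─┬─┘ ├─╴ │ ╷ ┌─────┤ │
│   │   │   │   │ │ │     │ │
│ ╶─┘ ╷ │ ╷ │ ╶─┤ └─┘ ╶─┐ │ │
│     │ │ │ │   │       │ │ │
├─────┘ ╵ │ └─┐ │ ┌─────┤ ╵ │
│         │   │ │ │     │   │
│ ┌───┬───┼─╴ │ └─┘ ╶─┐ │ ╶─┤
│ │   │   │   │       │ │   │
│ ╵ ╷ │ ╷ └─┬─┴─────┐ │ ├───┤
│   │ │ │   │       │ │ │   │
├───┤ ├─┼─╴ │ ┌───┐ └─┤ ╵ ╷ │
│   │ │ │   │ │   │   │   │ │
│ ╷ ╵ ╵ │ ╶─┘ │ ╷ └─╴ └───┘ │
│ │     │     │ │           │
└─┴─────┴─────┴─┴───────────┘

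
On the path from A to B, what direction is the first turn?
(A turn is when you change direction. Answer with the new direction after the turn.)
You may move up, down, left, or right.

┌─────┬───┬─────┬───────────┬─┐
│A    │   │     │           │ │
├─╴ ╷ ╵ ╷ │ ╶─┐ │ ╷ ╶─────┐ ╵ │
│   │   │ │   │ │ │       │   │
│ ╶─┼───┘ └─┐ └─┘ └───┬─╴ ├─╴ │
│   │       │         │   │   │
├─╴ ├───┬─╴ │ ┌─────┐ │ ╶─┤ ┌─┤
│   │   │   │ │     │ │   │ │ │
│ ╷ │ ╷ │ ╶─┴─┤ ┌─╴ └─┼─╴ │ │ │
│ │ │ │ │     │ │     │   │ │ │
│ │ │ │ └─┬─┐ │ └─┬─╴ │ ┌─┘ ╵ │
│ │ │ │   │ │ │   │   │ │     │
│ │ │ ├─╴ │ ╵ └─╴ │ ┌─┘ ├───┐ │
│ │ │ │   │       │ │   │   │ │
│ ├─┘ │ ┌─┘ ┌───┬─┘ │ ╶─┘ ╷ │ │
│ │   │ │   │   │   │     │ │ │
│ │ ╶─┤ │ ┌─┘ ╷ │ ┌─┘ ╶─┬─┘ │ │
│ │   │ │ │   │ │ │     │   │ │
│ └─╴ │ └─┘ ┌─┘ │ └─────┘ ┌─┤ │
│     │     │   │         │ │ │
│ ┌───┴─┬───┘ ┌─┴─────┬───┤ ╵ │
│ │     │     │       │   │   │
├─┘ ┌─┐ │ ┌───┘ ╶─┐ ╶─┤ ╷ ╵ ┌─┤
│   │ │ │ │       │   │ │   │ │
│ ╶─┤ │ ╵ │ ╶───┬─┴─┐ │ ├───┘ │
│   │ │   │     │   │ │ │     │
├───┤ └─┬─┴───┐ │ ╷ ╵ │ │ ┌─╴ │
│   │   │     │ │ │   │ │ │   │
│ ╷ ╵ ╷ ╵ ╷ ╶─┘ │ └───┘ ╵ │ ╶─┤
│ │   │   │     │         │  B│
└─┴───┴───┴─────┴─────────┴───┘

Directions: right, right, down, right, up, right, down, down, right, down, left, down, right, right, down, down, right, right, up, left, up, up, right, right, down, right, down, left, down, down, left, down, down, right, right, right, right, up, right, up, up, left, down, left, left, up, right, up, up, right, up, left, up, right, up, left, left, left, up, right, right, right, right, down, right, down, left, down, down, down, right, down, down, down, down, down, left, down, left, up, left, down, down, down, down, right, up, up, right, right, down, left, down, right
First turn direction: down

Solution:

┌─────┬───┬─────┬───────────┬─┐
│A → ↓│↱ ↓│     │  ↱ → → → ↓│ │
├─╴ ╷ ╵ ╷ │ ╶─┐ │ ╷ ╶─────┐ ╵ │
│   │↳ ↑│↓│   │ │ │↑ ← ← ↰│↳ ↓│
│ ╶─┼───┘ └─┐ └─┘ └───┬─╴ ├─╴ │
│   │    ↳ ↓│         │↱ ↑│↓ ↲│
├─╴ ├───┬─╴ │ ┌─────┐ │ ╶─┤ ┌─┤
│   │   │↓ ↲│ │↱ → ↓│ │↑ ↰│↓│ │
│ ╷ │ ╷ │ ╶─┴─┤ ┌─╴ └─┼─╴ │ │ │
│ │ │ │ │↳ → ↓│↑│  ↳ ↓│↱ ↑│↓│ │
│ │ │ │ └─┬─┐ │ └─┬─╴ │ ┌─┘ ╵ │
│ │ │ │   │ │↓│↑ ↰│↓ ↲│↑│  ↳ ↓│
│ │ │ ├─╴ │ ╵ └─╴ │ ┌─┘ ├───┐ │
│ │ │ │   │  ↳ → ↑│↓│↱ ↑│↓ ↰│↓│
│ ├─┘ │ ┌─┘ ┌───┬─┘ │ ╶─┘ ╷ │ │
│ │   │ │   │   │↓ ↲│↑ ← ↲│↑│↓│
│ │ ╶─┤ │ ┌─┘ ╷ │ ┌─┘ ╶─┬─┘ │ │
│ │   │ │ │   │ │↓│     │↱ ↑│↓│
│ └─╴ │ └─┘ ┌─┘ │ └─────┘ ┌─┤ │
│     │     │   │↳ → → → ↑│ │↓│
│ ┌───┴─┬───┘ ┌─┴─────┬───┤ ╵ │
│ │     │     │       │↓ ↰│↓ ↲│
├─┘ ┌─┐ │ ┌───┘ ╶─┐ ╶─┤ ╷ ╵ ┌─┤
│   │ │ │ │       │   │↓│↑ ↲│ │
│ ╶─┤ │ ╵ │ ╶───┬─┴─┐ │ ├───┘ │
│   │ │   │     │   │ │↓│↱ → ↓│
├───┤ └─┬─┴───┐ │ ╷ ╵ │ │ ┌─╴ │
│   │   │     │ │ │   │↓│↑│↓ ↲│
│ ╷ ╵ ╷ ╵ ╷ ╶─┘ │ └───┘ ╵ │ ╶─┤
│ │   │   │     │      ↳ ↑│↳ B│
└─┴───┴───┴─────┴─────────┴───┘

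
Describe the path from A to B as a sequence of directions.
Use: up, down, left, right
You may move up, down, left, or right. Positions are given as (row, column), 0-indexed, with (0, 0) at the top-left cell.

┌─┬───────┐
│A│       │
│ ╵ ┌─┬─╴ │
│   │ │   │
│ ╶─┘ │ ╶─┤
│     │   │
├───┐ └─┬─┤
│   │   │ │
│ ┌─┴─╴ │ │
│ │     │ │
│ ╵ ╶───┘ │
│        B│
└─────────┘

Finding the path and converting it to directions:
Path through cells: (0,0) → (1,0) → (2,0) → (2,1) → (2,2) → (3,2) → (3,3) → (4,3) → (4,2) → (4,1) → (5,1) → (5,2) → (5,3) → (5,4)
Directions: down, down, right, right, down, right, down, left, left, down, right, right, right

Solution:

┌─┬───────┐
│A│       │
│ ╵ ┌─┬─╴ │
│↓  │ │   │
│ ╶─┘ │ ╶─┤
│↳ → ↓│   │
├───┐ └─┬─┤
│   │↳ ↓│ │
│ ┌─┴─╴ │ │
│ │↓ ← ↲│ │
│ ╵ ╶───┘ │
│  ↳ → → B│
└─────────┘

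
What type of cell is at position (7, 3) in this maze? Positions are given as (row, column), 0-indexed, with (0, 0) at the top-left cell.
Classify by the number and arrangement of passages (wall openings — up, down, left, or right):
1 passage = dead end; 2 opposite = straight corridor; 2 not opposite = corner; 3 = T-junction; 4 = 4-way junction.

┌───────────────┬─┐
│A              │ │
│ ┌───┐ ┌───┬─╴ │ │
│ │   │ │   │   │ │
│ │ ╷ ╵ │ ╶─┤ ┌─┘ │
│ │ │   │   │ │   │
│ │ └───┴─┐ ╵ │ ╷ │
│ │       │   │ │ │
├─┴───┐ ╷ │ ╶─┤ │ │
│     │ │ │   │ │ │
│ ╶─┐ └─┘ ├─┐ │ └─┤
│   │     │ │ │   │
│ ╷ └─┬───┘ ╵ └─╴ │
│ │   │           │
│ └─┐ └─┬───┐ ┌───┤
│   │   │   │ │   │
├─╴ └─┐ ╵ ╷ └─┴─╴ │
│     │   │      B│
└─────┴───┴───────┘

Checking cell at (7, 3):
Number of passages: 2
Cell type: corner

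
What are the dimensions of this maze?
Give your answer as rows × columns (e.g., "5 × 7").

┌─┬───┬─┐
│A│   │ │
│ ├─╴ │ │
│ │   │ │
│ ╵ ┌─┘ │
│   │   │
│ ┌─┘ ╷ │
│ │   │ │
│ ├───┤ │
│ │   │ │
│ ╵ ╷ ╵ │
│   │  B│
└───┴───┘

Counting the maze dimensions:
Rows (vertical): 6
Columns (horizontal): 4
Dimensions: 6 × 4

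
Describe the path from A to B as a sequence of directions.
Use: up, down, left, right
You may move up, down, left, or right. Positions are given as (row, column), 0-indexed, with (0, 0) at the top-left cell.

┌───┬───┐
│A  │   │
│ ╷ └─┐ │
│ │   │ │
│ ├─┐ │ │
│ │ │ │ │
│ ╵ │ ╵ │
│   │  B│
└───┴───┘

Finding the path and converting it to directions:
Path through cells: (0,0) → (0,1) → (1,1) → (1,2) → (2,2) → (3,2) → (3,3)
Directions: right, down, right, down, down, right

Solution:

┌───┬───┐
│A ↓│   │
│ ╷ └─┐ │
│ │↳ ↓│ │
│ ├─┐ │ │
│ │ │↓│ │
│ ╵ │ ╵ │
│   │↳ B│
└───┴───┘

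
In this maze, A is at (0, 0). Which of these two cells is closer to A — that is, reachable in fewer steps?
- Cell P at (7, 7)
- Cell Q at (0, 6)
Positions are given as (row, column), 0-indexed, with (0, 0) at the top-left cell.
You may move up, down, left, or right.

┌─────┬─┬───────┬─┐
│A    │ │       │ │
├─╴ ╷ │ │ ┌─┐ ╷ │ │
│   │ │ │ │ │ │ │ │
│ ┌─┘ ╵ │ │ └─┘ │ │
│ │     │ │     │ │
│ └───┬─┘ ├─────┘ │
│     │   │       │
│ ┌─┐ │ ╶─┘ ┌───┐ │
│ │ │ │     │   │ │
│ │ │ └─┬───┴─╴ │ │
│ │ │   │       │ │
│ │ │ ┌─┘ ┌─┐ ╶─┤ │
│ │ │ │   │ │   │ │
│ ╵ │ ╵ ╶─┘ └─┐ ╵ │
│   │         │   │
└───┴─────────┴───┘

Shortest path A → P at (7, 7): 20 steps
Shortest path A → Q at (0, 6): 38 steps

P is closer (20 steps vs 38 steps).

Path to P:

┌─────┬─┬───────┬─┐
│A ↓  │ │       │ │
├─╴ ╷ │ │ ┌─┐ ╷ │ │
│↓ ↲│ │ │ │ │ │ │ │
│ ┌─┘ ╵ │ │ └─┘ │ │
│↓│     │ │     │ │
│ └───┬─┘ ├─────┘ │
│↳ → ↓│   │       │
│ ┌─┐ │ ╶─┘ ┌───┐ │
│ │ │↓│     │   │ │
│ │ │ └─┬───┴─╴ │ │
│ │ │↓  │↱ → ↓  │ │
│ │ │ ┌─┘ ┌─┐ ╶─┤ │
│ │ │↓│↱ ↑│ │↳ ↓│ │
│ ╵ │ ╵ ╶─┘ └─┐ ╵ │
│   │↳ ↑      │P  │
└───┴─────────┴───┘

Path to Q:

┌─────┬─┬───────┬─┐
│A ↓  │ │↱ → Q  │ │
├─╴ ╷ │ │ ┌─┐ ╷ │ │
│↓ ↲│ │ │↑│ │ │ │ │
│ ┌─┘ ╵ │ │ └─┘ │ │
│↓│     │↑│     │ │
│ └───┬─┘ ├─────┘ │
│↳ → ↓│↱ ↑│↓ ← ← ↰│
│ ┌─┐ │ ╶─┘ ┌───┐ │
│ │ │↓│↑ ← ↲│   │↑│
│ │ │ └─┬───┴─╴ │ │
│ │ │↓  │↱ → ↓  │↑│
│ │ │ ┌─┘ ┌─┐ ╶─┤ │
│ │ │↓│↱ ↑│ │↳ ↓│↑│
│ ╵ │ ╵ ╶─┘ └─┐ ╵ │
│   │↳ ↑      │↳ ↑│
└───┴─────────┴───┘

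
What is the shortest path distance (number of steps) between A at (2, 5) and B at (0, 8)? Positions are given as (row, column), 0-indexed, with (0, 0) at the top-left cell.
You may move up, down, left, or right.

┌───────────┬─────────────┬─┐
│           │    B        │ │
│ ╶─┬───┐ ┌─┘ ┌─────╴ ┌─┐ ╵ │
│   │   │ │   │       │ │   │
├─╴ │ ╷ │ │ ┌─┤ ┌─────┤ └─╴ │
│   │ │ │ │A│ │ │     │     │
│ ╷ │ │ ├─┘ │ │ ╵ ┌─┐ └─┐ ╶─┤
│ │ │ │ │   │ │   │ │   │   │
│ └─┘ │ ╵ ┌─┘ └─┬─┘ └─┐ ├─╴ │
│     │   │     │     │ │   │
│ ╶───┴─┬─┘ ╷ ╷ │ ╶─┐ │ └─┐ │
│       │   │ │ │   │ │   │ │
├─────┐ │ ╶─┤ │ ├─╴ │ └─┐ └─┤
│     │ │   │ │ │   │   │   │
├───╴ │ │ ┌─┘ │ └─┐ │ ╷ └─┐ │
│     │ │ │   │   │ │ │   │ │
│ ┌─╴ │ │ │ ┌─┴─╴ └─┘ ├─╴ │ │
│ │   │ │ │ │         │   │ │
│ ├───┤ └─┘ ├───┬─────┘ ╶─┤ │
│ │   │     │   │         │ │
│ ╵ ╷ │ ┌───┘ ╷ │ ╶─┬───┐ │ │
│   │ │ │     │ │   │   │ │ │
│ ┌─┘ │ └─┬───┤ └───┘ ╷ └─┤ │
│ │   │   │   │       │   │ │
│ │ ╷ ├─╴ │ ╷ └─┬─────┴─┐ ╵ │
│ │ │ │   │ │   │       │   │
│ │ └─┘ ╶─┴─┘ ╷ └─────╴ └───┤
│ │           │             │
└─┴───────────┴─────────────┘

Finding path from (2, 5) to (0, 8):
Path: (2,5) → (1,5) → (1,6) → (0,6) → (0,7) → (0,8)
Distance: 5 steps

Solution:

┌───────────┬─────────────┬─┐
│           │↱ → B        │ │
│ ╶─┬───┐ ┌─┘ ┌─────╴ ┌─┐ ╵ │
│   │   │ │↱ ↑│       │ │   │
├─╴ │ ╷ │ │ ┌─┤ ┌─────┤ └─╴ │
│   │ │ │ │A│ │ │     │     │
│ ╷ │ │ ├─┘ │ │ ╵ ┌─┐ └─┐ ╶─┤
│ │ │ │ │   │ │   │ │   │   │
│ └─┘ │ ╵ ┌─┘ └─┬─┘ └─┐ ├─╴ │
│     │   │     │     │ │   │
│ ╶───┴─┬─┘ ╷ ╷ │ ╶─┐ │ └─┐ │
│       │   │ │ │   │ │   │ │
├─────┐ │ ╶─┤ │ ├─╴ │ └─┐ └─┤
│     │ │   │ │ │   │   │   │
├───╴ │ │ ┌─┘ │ └─┐ │ ╷ └─┐ │
│     │ │ │   │   │ │ │   │ │
│ ┌─╴ │ │ │ ┌─┴─╴ └─┘ ├─╴ │ │
│ │   │ │ │ │         │   │ │
│ ├───┤ └─┘ ├───┬─────┘ ╶─┤ │
│ │   │     │   │         │ │
│ ╵ ╷ │ ┌───┘ ╷ │ ╶─┬───┐ │ │
│   │ │ │     │ │   │   │ │ │
│ ┌─┘ │ └─┬───┤ └───┘ ╷ └─┤ │
│ │   │   │   │       │   │ │
│ │ ╷ ├─╴ │ ╷ └─┬─────┴─┐ ╵ │
│ │ │ │   │ │   │       │   │
│ │ └─┘ ╶─┴─┘ ╷ └─────╴ └───┤
│ │           │             │
└─┴───────────┴─────────────┘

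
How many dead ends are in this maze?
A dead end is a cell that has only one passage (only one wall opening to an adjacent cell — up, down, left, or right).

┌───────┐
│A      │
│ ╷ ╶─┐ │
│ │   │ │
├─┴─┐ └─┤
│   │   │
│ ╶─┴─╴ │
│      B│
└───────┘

Checking each cell for number of passages:

Dead ends found at positions:
  (1, 0)
  (1, 3)
  (2, 1)
Total dead ends: 3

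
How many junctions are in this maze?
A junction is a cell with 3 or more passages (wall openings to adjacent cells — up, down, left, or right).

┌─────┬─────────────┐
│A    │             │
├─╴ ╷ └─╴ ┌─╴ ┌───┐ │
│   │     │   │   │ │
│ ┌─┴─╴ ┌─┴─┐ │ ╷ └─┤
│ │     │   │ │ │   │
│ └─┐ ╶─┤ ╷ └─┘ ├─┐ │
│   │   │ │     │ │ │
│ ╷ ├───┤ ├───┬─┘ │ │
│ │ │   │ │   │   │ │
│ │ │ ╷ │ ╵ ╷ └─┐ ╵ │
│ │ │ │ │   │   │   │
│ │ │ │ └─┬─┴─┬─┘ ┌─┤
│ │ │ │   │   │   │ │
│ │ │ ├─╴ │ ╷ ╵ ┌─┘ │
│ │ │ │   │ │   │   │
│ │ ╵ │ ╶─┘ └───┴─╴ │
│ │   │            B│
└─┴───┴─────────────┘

Checking each cell for number of passages:

Junctions found (3+ passages):
  (0, 1): 3 passages
  (0, 4): 3 passages
  (0, 6): 3 passages
  (1, 3): 3 passages
  (1, 6): 3 passages
  (2, 2): 3 passages
  (3, 0): 3 passages
  (4, 8): 3 passages
  (5, 8): 3 passages
  (7, 9): 3 passages
  (8, 5): 3 passages
Total junctions: 11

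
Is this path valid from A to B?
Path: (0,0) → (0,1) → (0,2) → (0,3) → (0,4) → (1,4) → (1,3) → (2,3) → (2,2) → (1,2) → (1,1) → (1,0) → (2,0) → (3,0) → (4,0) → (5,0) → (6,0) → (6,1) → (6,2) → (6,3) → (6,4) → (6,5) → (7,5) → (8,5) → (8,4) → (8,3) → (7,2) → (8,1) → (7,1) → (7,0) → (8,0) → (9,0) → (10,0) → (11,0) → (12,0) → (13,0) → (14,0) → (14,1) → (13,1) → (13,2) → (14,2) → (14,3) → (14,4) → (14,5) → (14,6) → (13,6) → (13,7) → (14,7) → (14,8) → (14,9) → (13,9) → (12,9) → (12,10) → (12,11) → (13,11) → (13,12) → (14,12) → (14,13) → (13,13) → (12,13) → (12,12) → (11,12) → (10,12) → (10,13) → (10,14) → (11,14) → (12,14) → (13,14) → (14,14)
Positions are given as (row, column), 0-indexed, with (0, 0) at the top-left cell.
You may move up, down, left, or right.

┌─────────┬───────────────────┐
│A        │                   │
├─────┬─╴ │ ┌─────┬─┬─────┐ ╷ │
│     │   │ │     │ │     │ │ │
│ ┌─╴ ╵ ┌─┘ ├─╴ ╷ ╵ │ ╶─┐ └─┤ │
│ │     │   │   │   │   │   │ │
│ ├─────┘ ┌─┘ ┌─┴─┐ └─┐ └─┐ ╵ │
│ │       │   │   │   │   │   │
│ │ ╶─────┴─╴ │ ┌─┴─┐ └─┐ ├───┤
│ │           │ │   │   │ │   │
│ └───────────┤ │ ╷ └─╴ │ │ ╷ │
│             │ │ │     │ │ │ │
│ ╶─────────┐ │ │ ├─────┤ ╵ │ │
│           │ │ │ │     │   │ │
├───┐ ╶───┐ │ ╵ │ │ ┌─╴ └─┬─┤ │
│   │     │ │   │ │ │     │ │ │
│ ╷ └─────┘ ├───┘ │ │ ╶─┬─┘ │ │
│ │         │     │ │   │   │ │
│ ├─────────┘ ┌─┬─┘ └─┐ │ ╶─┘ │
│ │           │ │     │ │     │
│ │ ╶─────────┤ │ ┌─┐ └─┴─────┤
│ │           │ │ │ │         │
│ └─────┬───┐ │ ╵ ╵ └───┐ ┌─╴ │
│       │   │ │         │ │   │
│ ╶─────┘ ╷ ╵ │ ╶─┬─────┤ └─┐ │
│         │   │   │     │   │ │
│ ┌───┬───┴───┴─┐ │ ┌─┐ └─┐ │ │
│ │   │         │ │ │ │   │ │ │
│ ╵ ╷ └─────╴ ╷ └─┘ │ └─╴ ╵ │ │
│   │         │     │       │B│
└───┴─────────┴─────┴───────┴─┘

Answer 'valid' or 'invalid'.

Checking path validity:
Result: Invalid move at step 26: cannot move from (8, 3) to (7, 2).

invalid

Correct solution:

┌─────────┬───────────────────┐
│A → → → ↓│                   │
├─────┬─╴ │ ┌─────┬─┬─────┐ ╷ │
│↓ ← ↰│↓ ↲│ │     │ │     │ │ │
│ ┌─╴ ╵ ┌─┘ ├─╴ ╷ ╵ │ ╶─┐ └─┤ │
│↓│  ↑ ↲│   │   │   │   │   │ │
│ ├─────┘ ┌─┘ ┌─┴─┐ └─┐ └─┐ ╵ │
│↓│       │   │   │   │   │   │
│ │ ╶─────┴─╴ │ ┌─┴─┐ └─┐ ├───┤
│↓│           │ │   │   │ │   │
│ └───────────┤ │ ╷ └─╴ │ │ ╷ │
│↓            │ │ │     │ │ │ │
│ ╶─────────┐ │ │ ├─────┤ ╵ │ │
│↳ → → → → ↓│ │ │ │     │   │ │
├───┐ ╶───┐ │ ╵ │ │ ┌─╴ └─┬─┤ │
│↓ ↰│     │↓│   │ │ │     │ │ │
│ ╷ └─────┘ ├───┘ │ │ ╶─┬─┘ │ │
│↓│↑ ← ← ← ↲│     │ │   │   │ │
│ ├─────────┘ ┌─┬─┘ └─┐ │ ╶─┘ │
│↓│           │ │     │ │     │
│ │ ╶─────────┤ │ ┌─┐ └─┴─────┤
│↓│           │ │ │ │    ↱ → ↓│
│ └─────┬───┐ │ ╵ ╵ └───┐ ┌─╴ │
│↓      │   │ │         │↑│  ↓│
│ ╶─────┘ ╷ ╵ │ ╶─┬─────┤ └─┐ │
│↓        │   │   │↱ → ↓│↑ ↰│↓│
│ ┌───┬───┴───┴─┐ │ ┌─┐ └─┐ │ │
│↓│↱ ↓│      ↱ ↓│ │↑│ │↳ ↓│↑│↓│
│ ╵ ╷ └─────╴ ╷ └─┘ │ └─╴ ╵ │ │
│↳ ↑│↳ → → → ↑│↳ → ↑│    ↳ ↑│B│
└───┴─────────┴─────┴───────┴─┘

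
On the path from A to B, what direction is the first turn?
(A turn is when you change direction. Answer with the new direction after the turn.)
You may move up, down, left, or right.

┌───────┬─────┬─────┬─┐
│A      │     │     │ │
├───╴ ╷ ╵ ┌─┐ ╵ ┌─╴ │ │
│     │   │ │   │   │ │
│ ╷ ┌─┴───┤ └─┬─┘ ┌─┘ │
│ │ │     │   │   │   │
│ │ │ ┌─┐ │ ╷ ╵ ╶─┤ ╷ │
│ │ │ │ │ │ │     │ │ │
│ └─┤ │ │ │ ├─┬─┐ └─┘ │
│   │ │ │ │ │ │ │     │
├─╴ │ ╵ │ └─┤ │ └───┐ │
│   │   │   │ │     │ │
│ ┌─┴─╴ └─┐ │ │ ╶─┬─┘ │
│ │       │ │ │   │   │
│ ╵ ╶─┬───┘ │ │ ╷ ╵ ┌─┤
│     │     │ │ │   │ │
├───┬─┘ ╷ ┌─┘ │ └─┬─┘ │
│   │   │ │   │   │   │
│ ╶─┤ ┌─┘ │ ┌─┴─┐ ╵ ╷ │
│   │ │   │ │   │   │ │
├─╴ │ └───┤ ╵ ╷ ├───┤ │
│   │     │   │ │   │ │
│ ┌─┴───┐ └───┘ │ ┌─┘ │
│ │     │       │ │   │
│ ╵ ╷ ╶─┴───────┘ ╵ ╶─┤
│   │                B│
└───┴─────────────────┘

Directions: right, right, right, down, right, up, right, right, down, right, up, right, right, down, left, down, left, down, right, down, right, right, down, down, left, down, left, up, left, down, down, right, down, right, up, right, down, down, down, left, down, right
First turn direction: down

Solution:

┌───────┬─────┬─────┬─┐
│A → → ↓│↱ → ↓│↱ → ↓│ │
├───╴ ╷ ╵ ┌─┐ ╵ ┌─╴ │ │
│     │↳ ↑│ │↳ ↑│↓ ↲│ │
│ ╷ ┌─┴───┤ └─┬─┘ ┌─┘ │
│ │ │     │   │↓ ↲│   │
│ │ │ ┌─┐ │ ╷ ╵ ╶─┤ ╷ │
│ │ │ │ │ │ │  ↳ ↓│ │ │
│ └─┤ │ │ │ ├─┬─┐ └─┘ │
│   │ │ │ │ │ │ │↳ → ↓│
├─╴ │ ╵ │ └─┤ │ └───┐ │
│   │   │   │ │     │↓│
│ ┌─┴─╴ └─┐ │ │ ╶─┬─┘ │
│ │       │ │ │↓ ↰│↓ ↲│
│ ╵ ╶─┬───┘ │ │ ╷ ╵ ┌─┤
│     │     │ │↓│↑ ↲│ │
├───┬─┘ ╷ ┌─┘ │ └─┬─┘ │
│   │   │ │   │↳ ↓│↱ ↓│
│ ╶─┤ ┌─┘ │ ┌─┴─┐ ╵ ╷ │
│   │ │   │ │   │↳ ↑│↓│
├─╴ │ └───┤ ╵ ╷ ├───┤ │
│   │     │   │ │   │↓│
│ ┌─┴───┐ └───┘ │ ┌─┘ │
│ │     │       │ │↓ ↲│
│ ╵ ╷ ╶─┴───────┘ ╵ ╶─┤
│   │              ↳ B│
└───┴─────────────────┘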